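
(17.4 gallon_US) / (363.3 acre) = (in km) 4.48e-11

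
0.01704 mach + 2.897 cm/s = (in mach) 0.01713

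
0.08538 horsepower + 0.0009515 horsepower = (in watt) 64.38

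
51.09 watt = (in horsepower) 0.06851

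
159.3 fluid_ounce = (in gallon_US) 1.245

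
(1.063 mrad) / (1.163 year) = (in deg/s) 1.661e-09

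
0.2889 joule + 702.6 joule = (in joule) 702.9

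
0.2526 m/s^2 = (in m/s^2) 0.2526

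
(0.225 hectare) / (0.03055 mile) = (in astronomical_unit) 3.059e-10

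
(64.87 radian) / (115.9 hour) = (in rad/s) 0.0001555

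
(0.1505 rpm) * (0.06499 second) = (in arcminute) 3.521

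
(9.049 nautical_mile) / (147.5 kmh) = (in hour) 0.1136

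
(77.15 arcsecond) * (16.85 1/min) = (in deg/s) 0.006018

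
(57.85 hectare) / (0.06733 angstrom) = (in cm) 8.592e+18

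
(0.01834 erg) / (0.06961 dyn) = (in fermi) 2.635e+12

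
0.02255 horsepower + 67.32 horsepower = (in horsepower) 67.34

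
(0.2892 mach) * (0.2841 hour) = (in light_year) 1.065e-11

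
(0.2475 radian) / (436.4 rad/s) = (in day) 6.564e-09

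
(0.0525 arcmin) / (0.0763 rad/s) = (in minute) 3.336e-06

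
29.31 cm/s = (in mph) 0.6556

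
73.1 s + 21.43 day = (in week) 3.062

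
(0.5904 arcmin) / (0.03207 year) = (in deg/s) 9.729e-09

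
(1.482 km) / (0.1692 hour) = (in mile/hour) 5.443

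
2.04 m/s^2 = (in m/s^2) 2.04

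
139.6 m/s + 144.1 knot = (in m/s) 213.7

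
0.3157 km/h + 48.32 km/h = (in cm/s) 1351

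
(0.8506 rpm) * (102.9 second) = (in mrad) 9166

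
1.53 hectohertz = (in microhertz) 1.53e+08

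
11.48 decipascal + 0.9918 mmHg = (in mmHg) 1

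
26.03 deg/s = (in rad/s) 0.4543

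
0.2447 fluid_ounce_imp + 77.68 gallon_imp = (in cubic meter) 0.3531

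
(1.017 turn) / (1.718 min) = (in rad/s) 0.06199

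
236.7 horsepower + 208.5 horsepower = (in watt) 3.32e+05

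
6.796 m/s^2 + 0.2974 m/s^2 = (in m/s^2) 7.093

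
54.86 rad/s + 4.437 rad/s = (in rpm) 566.2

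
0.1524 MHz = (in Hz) 1.524e+05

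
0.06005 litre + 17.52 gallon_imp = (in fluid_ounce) 2695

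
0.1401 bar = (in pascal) 1.401e+04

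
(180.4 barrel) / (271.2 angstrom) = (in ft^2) 1.138e+10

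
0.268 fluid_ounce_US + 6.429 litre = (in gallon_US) 1.7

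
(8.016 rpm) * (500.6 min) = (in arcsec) 5.201e+09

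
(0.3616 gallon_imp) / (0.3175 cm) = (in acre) 0.0001279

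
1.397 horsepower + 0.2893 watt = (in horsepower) 1.397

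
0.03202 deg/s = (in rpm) 0.005337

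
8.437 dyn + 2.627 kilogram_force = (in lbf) 5.792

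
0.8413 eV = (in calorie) 3.222e-20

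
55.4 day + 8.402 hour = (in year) 0.1527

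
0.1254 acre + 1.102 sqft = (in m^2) 507.6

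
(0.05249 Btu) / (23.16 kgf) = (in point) 691.2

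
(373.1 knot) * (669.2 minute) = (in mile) 4789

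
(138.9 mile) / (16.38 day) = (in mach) 0.0004639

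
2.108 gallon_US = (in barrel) 0.05019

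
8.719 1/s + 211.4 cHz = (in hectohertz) 0.1083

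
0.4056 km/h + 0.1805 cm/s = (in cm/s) 11.45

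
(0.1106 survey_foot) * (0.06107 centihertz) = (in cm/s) 0.002059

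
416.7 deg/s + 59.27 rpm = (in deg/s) 772.3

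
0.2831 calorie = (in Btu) 0.001123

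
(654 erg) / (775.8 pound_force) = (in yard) 2.073e-08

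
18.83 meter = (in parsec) 6.102e-16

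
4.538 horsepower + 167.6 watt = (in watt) 3552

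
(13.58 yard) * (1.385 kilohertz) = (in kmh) 6.191e+04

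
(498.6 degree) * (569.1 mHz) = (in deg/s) 283.8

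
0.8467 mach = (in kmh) 1038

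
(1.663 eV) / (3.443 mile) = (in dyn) 4.809e-18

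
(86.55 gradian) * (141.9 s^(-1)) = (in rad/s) 192.9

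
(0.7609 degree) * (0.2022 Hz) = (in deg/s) 0.1539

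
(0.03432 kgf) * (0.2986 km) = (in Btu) 0.09525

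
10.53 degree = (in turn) 0.02925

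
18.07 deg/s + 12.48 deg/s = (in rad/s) 0.5332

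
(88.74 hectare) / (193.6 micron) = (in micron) 4.584e+15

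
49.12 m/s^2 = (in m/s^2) 49.12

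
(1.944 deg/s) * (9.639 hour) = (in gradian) 7.495e+04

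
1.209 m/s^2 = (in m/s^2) 1.209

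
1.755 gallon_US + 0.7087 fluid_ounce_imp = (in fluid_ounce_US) 225.3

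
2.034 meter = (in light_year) 2.15e-16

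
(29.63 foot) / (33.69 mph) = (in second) 0.5997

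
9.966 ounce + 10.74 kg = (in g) 1.102e+04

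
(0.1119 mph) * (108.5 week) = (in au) 2.194e-05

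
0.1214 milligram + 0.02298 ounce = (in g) 0.6516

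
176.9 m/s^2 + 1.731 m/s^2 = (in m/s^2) 178.6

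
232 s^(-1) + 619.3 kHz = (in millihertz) 6.195e+08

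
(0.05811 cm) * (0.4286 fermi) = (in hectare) 2.491e-23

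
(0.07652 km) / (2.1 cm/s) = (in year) 0.0001155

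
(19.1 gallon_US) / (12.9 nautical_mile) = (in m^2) 3.026e-06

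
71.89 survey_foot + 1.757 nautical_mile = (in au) 2.19e-08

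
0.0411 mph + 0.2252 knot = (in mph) 0.3003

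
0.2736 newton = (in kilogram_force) 0.0279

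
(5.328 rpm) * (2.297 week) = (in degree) 4.441e+07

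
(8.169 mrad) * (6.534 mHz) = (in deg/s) 0.003058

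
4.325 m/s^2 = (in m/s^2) 4.325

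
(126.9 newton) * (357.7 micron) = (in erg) 4.539e+05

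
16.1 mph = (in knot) 13.99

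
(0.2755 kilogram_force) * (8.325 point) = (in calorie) 0.001896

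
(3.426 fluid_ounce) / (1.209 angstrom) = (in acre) 207.1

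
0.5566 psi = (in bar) 0.03838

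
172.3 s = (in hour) 0.04786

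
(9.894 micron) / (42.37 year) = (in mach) 2.175e-17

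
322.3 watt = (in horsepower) 0.4322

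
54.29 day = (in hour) 1303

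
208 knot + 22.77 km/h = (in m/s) 113.3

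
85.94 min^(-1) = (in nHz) 1.432e+09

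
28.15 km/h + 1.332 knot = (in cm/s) 850.5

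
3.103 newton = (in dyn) 3.103e+05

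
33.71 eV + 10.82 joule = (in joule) 10.82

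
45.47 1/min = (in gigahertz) 7.578e-10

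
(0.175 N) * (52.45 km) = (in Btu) 8.7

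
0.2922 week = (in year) 0.005604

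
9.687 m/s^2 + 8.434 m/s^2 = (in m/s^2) 18.12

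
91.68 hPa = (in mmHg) 68.77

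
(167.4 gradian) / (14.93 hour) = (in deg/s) 0.002803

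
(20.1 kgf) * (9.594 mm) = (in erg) 1.891e+07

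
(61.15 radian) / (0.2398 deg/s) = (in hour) 4.059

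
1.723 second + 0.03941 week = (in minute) 397.3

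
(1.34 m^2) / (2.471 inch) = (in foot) 70.05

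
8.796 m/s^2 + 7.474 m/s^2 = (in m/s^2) 16.27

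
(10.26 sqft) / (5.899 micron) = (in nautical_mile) 87.25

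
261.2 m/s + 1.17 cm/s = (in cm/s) 2.612e+04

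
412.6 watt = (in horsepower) 0.5533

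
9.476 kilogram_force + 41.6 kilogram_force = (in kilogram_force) 51.08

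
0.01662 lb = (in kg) 0.007539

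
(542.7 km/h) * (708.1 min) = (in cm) 6.405e+08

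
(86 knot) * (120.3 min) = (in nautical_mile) 172.4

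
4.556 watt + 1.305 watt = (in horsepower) 0.00786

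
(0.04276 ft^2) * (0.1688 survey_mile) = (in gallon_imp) 237.4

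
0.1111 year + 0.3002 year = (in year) 0.4113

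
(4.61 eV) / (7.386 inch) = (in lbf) 8.851e-19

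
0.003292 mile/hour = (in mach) 4.322e-06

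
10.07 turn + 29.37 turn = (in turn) 39.44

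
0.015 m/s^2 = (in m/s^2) 0.015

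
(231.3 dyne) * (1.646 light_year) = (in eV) 2.248e+32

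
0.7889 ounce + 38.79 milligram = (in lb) 0.04939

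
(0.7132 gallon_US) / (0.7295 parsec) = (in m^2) 1.199e-19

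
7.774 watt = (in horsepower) 0.01043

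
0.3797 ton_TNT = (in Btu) 1.506e+06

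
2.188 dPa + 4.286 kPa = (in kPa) 4.286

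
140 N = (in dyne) 1.4e+07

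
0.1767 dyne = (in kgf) 1.802e-07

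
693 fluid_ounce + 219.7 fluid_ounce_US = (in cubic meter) 0.02699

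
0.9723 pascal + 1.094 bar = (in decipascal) 1.094e+06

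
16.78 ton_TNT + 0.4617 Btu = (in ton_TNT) 16.78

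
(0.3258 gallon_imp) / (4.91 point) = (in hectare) 8.551e-05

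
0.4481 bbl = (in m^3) 0.07124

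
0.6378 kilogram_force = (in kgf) 0.6378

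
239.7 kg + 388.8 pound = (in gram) 4.161e+05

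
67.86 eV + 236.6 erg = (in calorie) 5.655e-06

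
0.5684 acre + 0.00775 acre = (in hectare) 0.2332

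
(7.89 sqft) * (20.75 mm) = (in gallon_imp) 3.346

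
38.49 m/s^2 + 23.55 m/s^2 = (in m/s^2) 62.04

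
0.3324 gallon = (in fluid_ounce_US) 42.55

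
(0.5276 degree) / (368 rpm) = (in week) 3.951e-10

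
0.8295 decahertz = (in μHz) 8.295e+06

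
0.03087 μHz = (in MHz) 3.087e-14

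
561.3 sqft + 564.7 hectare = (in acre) 1395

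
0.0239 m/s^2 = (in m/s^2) 0.0239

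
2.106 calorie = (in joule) 8.812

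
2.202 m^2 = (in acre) 0.0005441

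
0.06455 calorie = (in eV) 1.686e+18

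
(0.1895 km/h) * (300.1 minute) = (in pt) 2.687e+06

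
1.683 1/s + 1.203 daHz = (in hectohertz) 0.1371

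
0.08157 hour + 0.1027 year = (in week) 5.356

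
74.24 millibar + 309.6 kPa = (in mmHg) 2378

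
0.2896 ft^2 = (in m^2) 0.0269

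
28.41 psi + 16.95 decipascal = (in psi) 28.41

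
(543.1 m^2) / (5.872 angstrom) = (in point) 2.622e+15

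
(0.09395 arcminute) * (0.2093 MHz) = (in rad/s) 5.72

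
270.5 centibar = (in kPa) 270.5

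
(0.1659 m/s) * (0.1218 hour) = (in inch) 2864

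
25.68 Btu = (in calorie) 6476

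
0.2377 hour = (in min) 14.26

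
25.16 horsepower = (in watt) 1.876e+04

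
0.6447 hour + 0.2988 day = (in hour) 7.816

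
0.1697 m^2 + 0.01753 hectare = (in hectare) 0.01755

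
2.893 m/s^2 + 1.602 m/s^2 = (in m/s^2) 4.495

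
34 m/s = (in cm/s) 3400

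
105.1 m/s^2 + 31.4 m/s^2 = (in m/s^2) 136.5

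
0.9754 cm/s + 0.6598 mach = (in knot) 436.7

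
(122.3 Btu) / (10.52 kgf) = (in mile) 0.7772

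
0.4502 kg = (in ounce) 15.88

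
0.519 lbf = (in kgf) 0.2354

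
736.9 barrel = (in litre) 1.172e+05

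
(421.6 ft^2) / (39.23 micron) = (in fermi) 9.984e+20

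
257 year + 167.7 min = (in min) 1.351e+08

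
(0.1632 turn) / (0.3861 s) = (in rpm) 25.36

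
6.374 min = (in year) 1.213e-05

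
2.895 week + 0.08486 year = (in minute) 7.378e+04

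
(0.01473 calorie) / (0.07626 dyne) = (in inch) 3.182e+06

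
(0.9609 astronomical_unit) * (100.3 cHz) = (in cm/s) 1.442e+13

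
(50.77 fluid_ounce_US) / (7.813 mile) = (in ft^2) 1.285e-06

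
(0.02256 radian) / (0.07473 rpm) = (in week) 4.767e-06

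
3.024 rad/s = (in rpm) 28.88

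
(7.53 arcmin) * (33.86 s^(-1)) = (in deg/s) 4.249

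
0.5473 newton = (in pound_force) 0.123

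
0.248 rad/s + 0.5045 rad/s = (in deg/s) 43.12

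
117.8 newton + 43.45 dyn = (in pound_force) 26.48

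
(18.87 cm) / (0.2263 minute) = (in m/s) 0.0139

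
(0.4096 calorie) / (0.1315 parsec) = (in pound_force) 9.495e-17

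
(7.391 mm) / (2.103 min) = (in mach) 1.72e-07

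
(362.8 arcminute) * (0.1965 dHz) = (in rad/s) 0.002074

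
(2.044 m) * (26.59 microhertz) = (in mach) 1.596e-07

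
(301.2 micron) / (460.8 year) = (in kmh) 7.462e-14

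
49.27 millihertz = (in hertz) 0.04927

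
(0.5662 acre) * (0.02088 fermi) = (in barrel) 3.009e-13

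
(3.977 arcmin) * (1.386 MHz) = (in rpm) 1.531e+04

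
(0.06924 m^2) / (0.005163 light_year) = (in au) 9.476e-27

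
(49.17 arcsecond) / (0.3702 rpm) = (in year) 1.95e-10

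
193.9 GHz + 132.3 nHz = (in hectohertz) 1.939e+09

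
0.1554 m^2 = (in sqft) 1.673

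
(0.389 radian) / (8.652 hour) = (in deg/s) 0.0007156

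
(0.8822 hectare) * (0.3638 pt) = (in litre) 1132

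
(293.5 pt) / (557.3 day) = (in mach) 6.315e-12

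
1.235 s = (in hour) 0.0003431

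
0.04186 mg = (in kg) 4.186e-08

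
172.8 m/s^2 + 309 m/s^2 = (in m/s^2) 481.8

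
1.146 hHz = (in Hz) 114.6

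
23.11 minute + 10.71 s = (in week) 0.00231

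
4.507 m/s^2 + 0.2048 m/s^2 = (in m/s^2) 4.712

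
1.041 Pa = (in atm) 1.027e-05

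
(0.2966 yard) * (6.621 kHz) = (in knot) 3491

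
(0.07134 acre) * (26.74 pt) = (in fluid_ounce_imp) 9.585e+04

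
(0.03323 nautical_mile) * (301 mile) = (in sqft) 3.209e+08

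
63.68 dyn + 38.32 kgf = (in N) 375.8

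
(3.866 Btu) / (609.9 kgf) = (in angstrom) 6.82e+09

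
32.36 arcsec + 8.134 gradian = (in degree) 7.33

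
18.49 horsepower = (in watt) 1.379e+04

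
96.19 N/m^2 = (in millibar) 0.9619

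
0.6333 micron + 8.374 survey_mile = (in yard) 1.474e+04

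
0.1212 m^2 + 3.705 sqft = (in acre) 0.000115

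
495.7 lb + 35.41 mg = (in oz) 7931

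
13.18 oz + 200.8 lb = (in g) 9.145e+04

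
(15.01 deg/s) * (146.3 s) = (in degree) 2196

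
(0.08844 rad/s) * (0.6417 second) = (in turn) 0.009032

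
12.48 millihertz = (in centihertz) 1.248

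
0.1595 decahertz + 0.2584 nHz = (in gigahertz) 1.595e-09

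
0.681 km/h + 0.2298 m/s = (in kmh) 1.508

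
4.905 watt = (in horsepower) 0.006578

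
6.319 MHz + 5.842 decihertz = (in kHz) 6319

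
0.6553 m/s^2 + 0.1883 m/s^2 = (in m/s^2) 0.8436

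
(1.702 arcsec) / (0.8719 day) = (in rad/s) 1.095e-10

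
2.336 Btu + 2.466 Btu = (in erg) 5.066e+10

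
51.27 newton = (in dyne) 5.127e+06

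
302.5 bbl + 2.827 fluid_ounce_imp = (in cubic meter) 48.09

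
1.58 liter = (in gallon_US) 0.4174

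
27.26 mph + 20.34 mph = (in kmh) 76.6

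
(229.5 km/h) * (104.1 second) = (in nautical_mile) 3.583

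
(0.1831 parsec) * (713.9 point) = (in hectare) 1.423e+11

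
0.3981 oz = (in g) 11.29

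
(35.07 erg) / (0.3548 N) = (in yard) 1.081e-05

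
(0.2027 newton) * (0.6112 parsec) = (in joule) 3.823e+15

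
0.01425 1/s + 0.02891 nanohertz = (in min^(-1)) 0.855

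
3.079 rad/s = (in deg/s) 176.4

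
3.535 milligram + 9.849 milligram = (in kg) 1.338e-05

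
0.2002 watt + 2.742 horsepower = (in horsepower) 2.742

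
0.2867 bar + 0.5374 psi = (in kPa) 32.38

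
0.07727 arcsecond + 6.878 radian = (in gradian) 437.9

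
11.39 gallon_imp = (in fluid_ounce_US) 1751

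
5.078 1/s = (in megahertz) 5.078e-06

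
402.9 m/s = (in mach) 1.183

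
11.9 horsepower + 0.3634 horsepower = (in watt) 9145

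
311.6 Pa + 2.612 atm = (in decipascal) 2.65e+06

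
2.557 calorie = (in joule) 10.7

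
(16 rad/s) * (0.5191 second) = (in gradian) 528.8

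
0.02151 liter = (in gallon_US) 0.005682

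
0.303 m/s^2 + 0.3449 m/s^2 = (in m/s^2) 0.6479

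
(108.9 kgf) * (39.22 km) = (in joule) 4.188e+07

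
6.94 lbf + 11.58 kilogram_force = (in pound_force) 32.47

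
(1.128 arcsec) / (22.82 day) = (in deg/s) 1.589e-10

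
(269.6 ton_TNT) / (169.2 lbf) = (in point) 4.248e+12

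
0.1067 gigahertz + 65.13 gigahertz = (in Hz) 6.524e+10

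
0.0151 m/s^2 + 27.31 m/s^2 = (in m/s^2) 27.33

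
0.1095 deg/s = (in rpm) 0.01825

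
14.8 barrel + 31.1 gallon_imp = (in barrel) 15.69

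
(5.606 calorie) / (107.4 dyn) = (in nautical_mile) 11.79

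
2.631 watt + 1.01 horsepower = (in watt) 755.8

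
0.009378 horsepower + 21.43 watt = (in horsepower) 0.03812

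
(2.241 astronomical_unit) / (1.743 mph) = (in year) 1.364e+04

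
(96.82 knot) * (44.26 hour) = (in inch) 3.125e+08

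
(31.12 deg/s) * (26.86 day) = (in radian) 1.26e+06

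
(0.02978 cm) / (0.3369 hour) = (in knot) 4.773e-07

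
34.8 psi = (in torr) 1800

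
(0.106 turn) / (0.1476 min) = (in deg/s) 4.309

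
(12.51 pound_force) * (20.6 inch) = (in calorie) 6.959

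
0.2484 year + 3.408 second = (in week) 12.95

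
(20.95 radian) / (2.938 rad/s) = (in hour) 0.001981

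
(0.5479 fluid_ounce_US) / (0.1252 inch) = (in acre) 1.259e-06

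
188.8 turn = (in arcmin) 4.078e+06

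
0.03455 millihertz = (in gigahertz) 3.455e-14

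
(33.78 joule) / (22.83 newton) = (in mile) 0.0009194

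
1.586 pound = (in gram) 719.4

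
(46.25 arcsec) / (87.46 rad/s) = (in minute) 4.273e-08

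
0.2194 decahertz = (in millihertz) 2194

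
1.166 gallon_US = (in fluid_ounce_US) 149.2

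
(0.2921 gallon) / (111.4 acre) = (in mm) 2.453e-06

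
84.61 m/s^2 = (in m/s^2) 84.61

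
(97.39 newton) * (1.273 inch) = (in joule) 3.149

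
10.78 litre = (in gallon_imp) 2.371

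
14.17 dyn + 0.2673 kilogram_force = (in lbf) 0.5893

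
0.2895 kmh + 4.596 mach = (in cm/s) 1.565e+05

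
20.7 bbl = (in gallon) 869.4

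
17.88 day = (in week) 2.554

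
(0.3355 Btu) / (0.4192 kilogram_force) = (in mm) 8.61e+04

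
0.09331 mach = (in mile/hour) 71.07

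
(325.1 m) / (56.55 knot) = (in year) 3.544e-07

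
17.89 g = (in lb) 0.03944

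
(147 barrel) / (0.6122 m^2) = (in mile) 0.02372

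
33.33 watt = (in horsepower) 0.0447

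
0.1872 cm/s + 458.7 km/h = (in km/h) 458.7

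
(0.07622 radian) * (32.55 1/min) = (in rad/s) 0.04135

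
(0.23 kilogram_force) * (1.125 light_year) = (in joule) 2.401e+16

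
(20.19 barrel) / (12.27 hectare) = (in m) 2.616e-05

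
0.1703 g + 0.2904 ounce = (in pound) 0.01853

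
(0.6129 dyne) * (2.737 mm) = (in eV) 1.047e+11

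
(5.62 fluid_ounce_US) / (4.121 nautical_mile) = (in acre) 5.381e-12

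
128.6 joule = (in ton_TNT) 3.074e-08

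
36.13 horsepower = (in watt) 2.694e+04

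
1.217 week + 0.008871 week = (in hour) 205.9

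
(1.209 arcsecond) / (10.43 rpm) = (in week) 8.873e-12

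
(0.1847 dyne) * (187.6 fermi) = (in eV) 2.163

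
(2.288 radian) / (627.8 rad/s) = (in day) 4.218e-08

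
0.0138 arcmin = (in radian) 4.014e-06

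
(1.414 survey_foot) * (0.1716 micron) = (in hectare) 7.396e-12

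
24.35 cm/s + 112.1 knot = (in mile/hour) 129.5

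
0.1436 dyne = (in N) 1.436e-06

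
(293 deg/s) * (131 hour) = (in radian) 2.412e+06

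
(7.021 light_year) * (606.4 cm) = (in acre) 9.953e+13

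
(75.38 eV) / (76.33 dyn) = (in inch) 6.229e-13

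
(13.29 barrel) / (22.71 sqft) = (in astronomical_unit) 6.694e-12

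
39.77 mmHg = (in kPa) 5.302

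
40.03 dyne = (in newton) 0.0004003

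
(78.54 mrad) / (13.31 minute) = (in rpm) 0.0009391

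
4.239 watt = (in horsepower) 0.005685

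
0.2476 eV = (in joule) 3.967e-20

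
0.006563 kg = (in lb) 0.01447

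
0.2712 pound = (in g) 123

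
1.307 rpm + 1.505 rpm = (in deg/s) 16.87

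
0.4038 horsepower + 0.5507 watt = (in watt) 301.7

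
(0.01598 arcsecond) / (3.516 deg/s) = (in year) 4.003e-14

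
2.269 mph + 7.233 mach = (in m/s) 2464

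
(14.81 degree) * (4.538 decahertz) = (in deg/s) 672.1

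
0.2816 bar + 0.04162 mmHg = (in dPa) 2.817e+05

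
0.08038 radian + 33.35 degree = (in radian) 0.6624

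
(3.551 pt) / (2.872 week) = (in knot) 1.402e-09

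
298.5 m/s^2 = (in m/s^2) 298.5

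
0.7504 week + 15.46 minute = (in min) 7579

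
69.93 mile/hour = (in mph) 69.93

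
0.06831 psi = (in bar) 0.00471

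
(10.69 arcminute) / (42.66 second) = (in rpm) 0.0006961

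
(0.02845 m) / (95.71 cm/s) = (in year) 9.426e-10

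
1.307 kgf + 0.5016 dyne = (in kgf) 1.307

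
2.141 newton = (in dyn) 2.141e+05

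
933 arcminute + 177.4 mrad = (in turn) 0.07143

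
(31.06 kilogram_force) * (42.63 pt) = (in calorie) 1.095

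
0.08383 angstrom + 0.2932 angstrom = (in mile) 2.343e-14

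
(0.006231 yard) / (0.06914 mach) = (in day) 2.801e-09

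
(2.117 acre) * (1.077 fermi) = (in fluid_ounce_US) 3.12e-07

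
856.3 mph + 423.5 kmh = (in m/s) 500.4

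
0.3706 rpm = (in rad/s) 0.03881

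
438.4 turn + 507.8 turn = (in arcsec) 1.226e+09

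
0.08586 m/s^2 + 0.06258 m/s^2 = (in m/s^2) 0.1484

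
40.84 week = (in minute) 4.117e+05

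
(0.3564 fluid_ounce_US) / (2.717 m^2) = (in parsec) 1.257e-22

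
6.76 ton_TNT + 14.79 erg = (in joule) 2.828e+10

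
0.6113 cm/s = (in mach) 1.795e-05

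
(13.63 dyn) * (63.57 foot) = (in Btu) 2.503e-06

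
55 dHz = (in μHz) 5.5e+06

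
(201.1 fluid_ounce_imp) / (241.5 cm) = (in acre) 5.846e-07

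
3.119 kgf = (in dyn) 3.059e+06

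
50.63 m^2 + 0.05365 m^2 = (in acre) 0.01252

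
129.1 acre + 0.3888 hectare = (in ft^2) 5.665e+06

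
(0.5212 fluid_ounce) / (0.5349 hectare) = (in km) 2.882e-12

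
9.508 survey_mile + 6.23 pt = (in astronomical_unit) 1.023e-07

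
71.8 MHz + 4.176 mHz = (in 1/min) 4.308e+09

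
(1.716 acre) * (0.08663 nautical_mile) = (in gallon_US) 2.943e+08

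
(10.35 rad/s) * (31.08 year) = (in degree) 5.812e+11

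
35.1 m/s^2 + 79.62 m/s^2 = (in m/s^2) 114.7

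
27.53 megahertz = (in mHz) 2.753e+10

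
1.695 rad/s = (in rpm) 16.19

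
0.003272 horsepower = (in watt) 2.44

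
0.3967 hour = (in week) 0.002361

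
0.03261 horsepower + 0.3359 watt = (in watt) 24.65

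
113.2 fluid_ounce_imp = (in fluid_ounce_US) 108.8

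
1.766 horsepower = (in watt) 1317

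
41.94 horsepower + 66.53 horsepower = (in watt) 8.089e+04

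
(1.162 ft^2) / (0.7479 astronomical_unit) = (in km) 9.649e-16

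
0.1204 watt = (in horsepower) 0.0001615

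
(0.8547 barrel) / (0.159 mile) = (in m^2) 0.000531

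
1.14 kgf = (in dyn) 1.118e+06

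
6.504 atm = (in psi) 95.58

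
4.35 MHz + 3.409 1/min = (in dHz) 4.35e+07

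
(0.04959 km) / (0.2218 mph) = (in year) 1.586e-05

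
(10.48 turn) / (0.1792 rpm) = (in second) 3509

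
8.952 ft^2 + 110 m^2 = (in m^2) 110.8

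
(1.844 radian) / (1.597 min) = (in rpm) 0.1838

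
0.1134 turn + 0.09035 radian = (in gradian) 51.11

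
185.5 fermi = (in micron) 1.855e-07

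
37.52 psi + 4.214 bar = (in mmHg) 5101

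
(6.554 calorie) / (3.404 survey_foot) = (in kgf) 2.695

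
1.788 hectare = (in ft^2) 1.925e+05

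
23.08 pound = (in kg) 10.47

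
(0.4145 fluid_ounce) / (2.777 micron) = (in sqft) 47.51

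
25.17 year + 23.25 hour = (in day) 9188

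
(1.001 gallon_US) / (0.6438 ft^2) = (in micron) 6.335e+04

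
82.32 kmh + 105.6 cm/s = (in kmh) 86.12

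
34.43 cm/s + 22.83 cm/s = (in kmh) 2.061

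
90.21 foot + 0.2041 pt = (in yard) 30.07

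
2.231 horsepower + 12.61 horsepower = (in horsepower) 14.84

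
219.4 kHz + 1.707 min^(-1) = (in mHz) 2.194e+08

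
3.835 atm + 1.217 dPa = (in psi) 56.36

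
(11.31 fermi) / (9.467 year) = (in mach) 1.113e-25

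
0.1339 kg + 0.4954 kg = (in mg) 6.293e+05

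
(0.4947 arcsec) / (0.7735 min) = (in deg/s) 2.961e-06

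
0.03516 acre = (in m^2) 142.3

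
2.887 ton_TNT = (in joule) 1.208e+10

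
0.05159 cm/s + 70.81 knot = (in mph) 81.49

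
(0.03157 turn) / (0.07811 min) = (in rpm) 0.4042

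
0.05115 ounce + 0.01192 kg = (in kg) 0.01337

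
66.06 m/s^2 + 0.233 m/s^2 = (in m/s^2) 66.29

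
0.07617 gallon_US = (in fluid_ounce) 9.75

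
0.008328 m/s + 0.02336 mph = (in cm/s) 1.877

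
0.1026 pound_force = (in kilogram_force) 0.04654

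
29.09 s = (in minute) 0.4848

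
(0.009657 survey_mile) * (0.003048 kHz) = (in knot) 92.08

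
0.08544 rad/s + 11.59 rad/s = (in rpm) 111.5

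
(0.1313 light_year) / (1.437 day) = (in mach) 2.938e+07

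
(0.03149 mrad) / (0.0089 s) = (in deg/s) 0.2027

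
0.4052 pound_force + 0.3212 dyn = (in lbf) 0.4052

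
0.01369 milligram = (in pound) 3.018e-08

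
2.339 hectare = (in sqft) 2.518e+05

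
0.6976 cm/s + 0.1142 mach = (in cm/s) 3889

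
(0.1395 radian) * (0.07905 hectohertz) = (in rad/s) 1.103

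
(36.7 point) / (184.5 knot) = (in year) 4.325e-12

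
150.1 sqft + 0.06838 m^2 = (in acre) 0.003463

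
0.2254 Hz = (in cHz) 22.54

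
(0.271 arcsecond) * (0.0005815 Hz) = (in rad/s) 7.64e-10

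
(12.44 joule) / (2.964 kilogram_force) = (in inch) 16.85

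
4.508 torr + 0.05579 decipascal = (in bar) 0.00601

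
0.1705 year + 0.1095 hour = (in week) 8.891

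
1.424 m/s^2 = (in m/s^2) 1.424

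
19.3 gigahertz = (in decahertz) 1.93e+09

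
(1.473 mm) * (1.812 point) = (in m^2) 9.416e-07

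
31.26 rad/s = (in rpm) 298.5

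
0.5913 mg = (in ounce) 2.086e-05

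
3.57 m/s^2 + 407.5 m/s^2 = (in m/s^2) 411.1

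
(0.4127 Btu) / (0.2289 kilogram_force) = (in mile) 0.1205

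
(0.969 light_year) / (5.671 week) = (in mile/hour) 5.979e+09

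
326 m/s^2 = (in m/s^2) 326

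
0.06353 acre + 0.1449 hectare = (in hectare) 0.1706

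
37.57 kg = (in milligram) 3.757e+07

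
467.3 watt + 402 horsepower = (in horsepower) 402.6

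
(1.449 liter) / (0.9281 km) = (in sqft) 1.681e-05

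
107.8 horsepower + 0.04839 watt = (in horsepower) 107.8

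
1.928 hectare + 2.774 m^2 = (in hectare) 1.928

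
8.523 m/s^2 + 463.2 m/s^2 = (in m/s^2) 471.7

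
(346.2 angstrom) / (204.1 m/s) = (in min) 2.827e-12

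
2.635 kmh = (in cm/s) 73.19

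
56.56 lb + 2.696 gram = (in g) 2.566e+04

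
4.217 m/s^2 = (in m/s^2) 4.217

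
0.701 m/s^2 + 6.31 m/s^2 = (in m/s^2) 7.011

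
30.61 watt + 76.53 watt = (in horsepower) 0.1437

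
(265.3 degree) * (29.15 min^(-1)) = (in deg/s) 128.9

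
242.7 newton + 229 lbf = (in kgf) 128.6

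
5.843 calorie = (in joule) 24.45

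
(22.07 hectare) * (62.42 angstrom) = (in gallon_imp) 0.303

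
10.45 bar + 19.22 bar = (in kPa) 2967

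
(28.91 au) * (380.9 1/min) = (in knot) 5.337e+13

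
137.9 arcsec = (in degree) 0.03831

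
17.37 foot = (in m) 5.294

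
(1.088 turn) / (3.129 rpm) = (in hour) 0.005795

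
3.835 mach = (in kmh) 4701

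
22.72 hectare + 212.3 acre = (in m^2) 1.086e+06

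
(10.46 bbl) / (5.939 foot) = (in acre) 0.000227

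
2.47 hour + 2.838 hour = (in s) 1.911e+04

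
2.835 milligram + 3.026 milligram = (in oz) 0.0002067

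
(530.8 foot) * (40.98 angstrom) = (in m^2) 6.63e-07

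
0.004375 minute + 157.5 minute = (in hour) 2.625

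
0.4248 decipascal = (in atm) 4.192e-07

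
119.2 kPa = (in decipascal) 1.192e+06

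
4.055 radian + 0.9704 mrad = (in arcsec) 8.366e+05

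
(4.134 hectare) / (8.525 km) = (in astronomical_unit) 3.242e-11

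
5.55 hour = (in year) 0.0006336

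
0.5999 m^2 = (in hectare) 5.999e-05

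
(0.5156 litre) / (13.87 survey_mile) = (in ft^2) 2.486e-07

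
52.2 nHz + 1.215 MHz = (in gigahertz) 0.001215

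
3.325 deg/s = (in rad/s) 0.05803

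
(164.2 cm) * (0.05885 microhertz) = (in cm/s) 9.663e-06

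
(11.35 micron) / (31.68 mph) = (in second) 8.014e-07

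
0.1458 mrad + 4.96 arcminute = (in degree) 0.09102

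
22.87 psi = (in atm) 1.556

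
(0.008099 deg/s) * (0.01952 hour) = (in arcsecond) 2049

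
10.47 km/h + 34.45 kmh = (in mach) 0.03665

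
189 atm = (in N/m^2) 1.915e+07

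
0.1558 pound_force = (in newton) 0.693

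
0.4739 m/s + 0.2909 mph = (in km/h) 2.174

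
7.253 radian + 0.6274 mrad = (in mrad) 7254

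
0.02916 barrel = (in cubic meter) 0.004636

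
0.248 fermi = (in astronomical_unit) 1.658e-27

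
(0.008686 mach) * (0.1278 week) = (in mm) 2.286e+08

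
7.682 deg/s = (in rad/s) 0.1341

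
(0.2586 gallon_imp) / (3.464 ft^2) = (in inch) 0.1438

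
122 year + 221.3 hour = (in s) 3.848e+09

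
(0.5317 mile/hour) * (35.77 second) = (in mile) 0.005283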